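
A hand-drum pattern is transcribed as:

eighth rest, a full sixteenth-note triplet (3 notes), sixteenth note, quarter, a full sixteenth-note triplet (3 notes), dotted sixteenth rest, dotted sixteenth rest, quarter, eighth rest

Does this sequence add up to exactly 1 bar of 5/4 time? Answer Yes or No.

One bar of 5/4 = 40 thirty-second notes.
In thirty-second notes: eighth rest = 4; a full sixteenth-note triplet (3 notes) (three triplet sixteenths span one eighth) = 4; sixteenth note = 2; quarter = 8; a full sixteenth-note triplet (3 notes) (three triplet sixteenths span one eighth) = 4; dotted sixteenth rest = 3; dotted sixteenth rest = 3; quarter = 8; eighth rest = 4.
Total: 4 + 4 + 2 + 8 + 4 + 3 + 3 + 8 + 4 = 40.
40 equals 40, so the answer is Yes.

Yes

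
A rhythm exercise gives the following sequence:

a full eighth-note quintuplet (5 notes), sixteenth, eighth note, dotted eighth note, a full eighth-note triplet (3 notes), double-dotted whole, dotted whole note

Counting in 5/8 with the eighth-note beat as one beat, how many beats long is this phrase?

35

One eighth-note beat = 2 sixteenth notes.
Each duration in sixteenth notes: a full eighth-note quintuplet (5 notes) (five quintuplet eighths span one half) = 8; sixteenth = 1; eighth note = 2; dotted eighth note = 3; a full eighth-note triplet (3 notes) (three triplet eighths span one quarter) = 4; double-dotted whole = 28; dotted whole note = 24.
Adding: 8 + 1 + 2 + 3 + 4 + 28 + 24 = 70.
70 ÷ 2 = 35 beats.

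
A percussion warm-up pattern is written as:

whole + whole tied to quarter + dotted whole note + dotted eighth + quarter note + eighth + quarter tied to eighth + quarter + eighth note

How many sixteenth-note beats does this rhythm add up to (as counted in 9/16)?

One sixteenth-note beat = 2 thirty-second notes.
In thirty-second notes: whole = 32; whole tied to quarter (whole + quarter) = 40; dotted whole note = 48; dotted eighth = 6; quarter note = 8; eighth = 4; quarter tied to eighth (quarter + eighth) = 12; quarter = 8; eighth note = 4.
Adding: 32 + 40 + 48 + 6 + 8 + 4 + 12 + 8 + 4 = 162.
162 ÷ 2 = 81 beats.

81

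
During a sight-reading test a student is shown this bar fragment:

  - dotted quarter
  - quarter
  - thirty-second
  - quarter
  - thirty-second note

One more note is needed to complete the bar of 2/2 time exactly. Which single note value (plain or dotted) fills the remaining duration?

sixteenth note

The bar of 2/2 = 32 thirty-second notes.
Convert each value to thirty-second notes: dotted quarter = 12; quarter = 8; thirty-second = 1; quarter = 8; thirty-second note = 1.
Adding: 12 + 8 + 1 + 8 + 1 = 30.
Remaining: 32 − 30 = 2 thirty-second notes, which is a sixteenth note.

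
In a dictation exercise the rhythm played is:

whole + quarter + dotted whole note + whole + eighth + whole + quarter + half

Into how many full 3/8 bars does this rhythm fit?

15

One bar of 3/8 = 3 eighth notes.
Each duration in eighth notes: whole = 8; quarter = 2; dotted whole note = 12; whole = 8; eighth = 1; whole = 8; quarter = 2; half = 4.
Total: 8 + 2 + 12 + 8 + 1 + 8 + 2 + 4 = 45.
45 ÷ 3 = 15 complete bars with 0 left over.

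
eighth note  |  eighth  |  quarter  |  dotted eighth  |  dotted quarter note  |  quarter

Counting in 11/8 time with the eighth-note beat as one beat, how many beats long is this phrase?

One eighth-note beat = 2 sixteenth notes.
Express everything in sixteenth notes: eighth note = 2; eighth = 2; quarter = 4; dotted eighth = 3; dotted quarter note = 6; quarter = 4.
Total: 2 + 2 + 4 + 3 + 6 + 4 = 21.
21 ÷ 2 = 10.5 beats.

10.5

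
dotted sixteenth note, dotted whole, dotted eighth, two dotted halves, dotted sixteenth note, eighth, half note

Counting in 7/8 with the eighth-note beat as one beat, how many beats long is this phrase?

32

One eighth-note beat = 4 thirty-second notes.
Express everything in thirty-second notes: dotted sixteenth note = 3; dotted whole = 48; dotted eighth = 6; dotted half = 24; dotted half = 24; dotted sixteenth note = 3; eighth = 4; half note = 16.
Adding: 3 + 48 + 6 + 24 + 24 + 3 + 4 + 16 = 128.
128 ÷ 4 = 32 beats.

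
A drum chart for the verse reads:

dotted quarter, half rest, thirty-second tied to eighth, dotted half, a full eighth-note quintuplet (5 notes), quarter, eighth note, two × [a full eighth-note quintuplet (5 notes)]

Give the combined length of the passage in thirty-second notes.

Working in thirty-second notes: dotted quarter = 12; half rest = 16; thirty-second tied to eighth (thirty-second + eighth) = 5; dotted half = 24; a full eighth-note quintuplet (5 notes) (five quintuplet eighths span one half) = 16; quarter = 8; eighth note = 4; a full eighth-note quintuplet (5 notes) (five quintuplet eighths span one half) = 16; a full eighth-note quintuplet (5 notes) (five quintuplet eighths span one half) = 16.
Total: 12 + 16 + 5 + 24 + 16 + 8 + 4 + 16 + 16 = 117 thirty-second notes.

117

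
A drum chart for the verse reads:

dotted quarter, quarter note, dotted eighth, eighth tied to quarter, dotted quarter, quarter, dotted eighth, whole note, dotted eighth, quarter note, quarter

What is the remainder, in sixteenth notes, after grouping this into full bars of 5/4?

One bar of 5/4 = 20 sixteenth notes.
In sixteenth notes: dotted quarter = 6; quarter note = 4; dotted eighth = 3; eighth tied to quarter (eighth + quarter) = 6; dotted quarter = 6; quarter = 4; dotted eighth = 3; whole note = 16; dotted eighth = 3; quarter note = 4; quarter = 4.
Adding: 6 + 4 + 3 + 6 + 6 + 4 + 3 + 16 + 3 + 4 + 4 = 59.
59 ÷ 20 = 2 complete bars with 19 sixteenth notes remaining.

19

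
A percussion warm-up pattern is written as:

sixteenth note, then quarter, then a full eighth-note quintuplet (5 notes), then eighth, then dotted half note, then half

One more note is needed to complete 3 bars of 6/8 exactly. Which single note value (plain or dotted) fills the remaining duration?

sixteenth note

3 bars of 6/8 = 36 sixteenth notes.
Convert each value to sixteenth notes: sixteenth note = 1; quarter = 4; a full eighth-note quintuplet (5 notes) (five quintuplet eighths span one half) = 8; eighth = 2; dotted half note = 12; half = 8.
Adding: 1 + 4 + 8 + 2 + 12 + 8 = 35.
Remaining: 36 − 35 = 1 sixteenth note, which is a sixteenth note.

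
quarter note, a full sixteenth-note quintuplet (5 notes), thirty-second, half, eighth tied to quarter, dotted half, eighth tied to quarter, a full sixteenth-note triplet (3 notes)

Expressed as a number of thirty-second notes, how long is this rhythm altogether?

Each duration in thirty-second notes: quarter note = 8; a full sixteenth-note quintuplet (5 notes) (five quintuplet sixteenths span one quarter) = 8; thirty-second = 1; half = 16; eighth tied to quarter (eighth + quarter) = 12; dotted half = 24; eighth tied to quarter (eighth + quarter) = 12; a full sixteenth-note triplet (3 notes) (three triplet sixteenths span one eighth) = 4.
Adding: 8 + 8 + 1 + 16 + 12 + 24 + 12 + 4 = 85 thirty-second notes.

85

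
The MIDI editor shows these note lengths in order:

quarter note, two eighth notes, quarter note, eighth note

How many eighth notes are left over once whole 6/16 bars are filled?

1

One bar of 6/16 = 3 eighth notes.
Convert each value to eighth notes: quarter note = 2; eighth note = 1; eighth note = 1; quarter note = 2; eighth note = 1.
Sum: 2 + 1 + 1 + 2 + 1 = 7.
7 ÷ 3 = 2 complete bars with 1 eighth note remaining.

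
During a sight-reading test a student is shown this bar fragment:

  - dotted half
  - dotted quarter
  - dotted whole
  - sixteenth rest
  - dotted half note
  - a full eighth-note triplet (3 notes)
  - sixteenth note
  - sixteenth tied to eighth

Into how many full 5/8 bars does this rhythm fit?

6

One bar of 5/8 = 10 sixteenth notes.
Working in sixteenth notes: dotted half = 12; dotted quarter = 6; dotted whole = 24; sixteenth rest = 1; dotted half note = 12; a full eighth-note triplet (3 notes) (three triplet eighths span one quarter) = 4; sixteenth note = 1; sixteenth tied to eighth (sixteenth + eighth) = 3.
Adding: 12 + 6 + 24 + 1 + 12 + 4 + 1 + 3 = 63.
63 ÷ 10 = 6 complete bars with 3 left over.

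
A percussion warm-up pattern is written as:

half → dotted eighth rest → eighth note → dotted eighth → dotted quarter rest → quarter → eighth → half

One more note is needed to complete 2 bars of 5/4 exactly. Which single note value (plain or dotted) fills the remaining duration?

2 bars of 5/4 = 40 sixteenth notes.
In sixteenth notes: half = 8; dotted eighth rest = 3; eighth note = 2; dotted eighth = 3; dotted quarter rest = 6; quarter = 4; eighth = 2; half = 8.
Sum: 8 + 3 + 2 + 3 + 6 + 4 + 2 + 8 = 36.
Remaining: 40 − 36 = 4 sixteenth notes, which is a quarter note.

quarter note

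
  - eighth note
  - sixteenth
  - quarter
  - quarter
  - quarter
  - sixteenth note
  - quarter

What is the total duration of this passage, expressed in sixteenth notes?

Each duration in sixteenth notes: eighth note = 2; sixteenth = 1; quarter = 4; quarter = 4; quarter = 4; sixteenth note = 1; quarter = 4.
Altogether 2 + 1 + 4 + 4 + 4 + 1 + 4 = 20 sixteenth notes.

20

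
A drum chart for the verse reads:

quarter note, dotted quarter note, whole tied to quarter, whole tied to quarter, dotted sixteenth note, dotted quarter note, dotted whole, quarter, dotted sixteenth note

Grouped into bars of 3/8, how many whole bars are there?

One bar of 3/8 = 12 thirty-second notes.
Working in thirty-second notes: quarter note = 8; dotted quarter note = 12; whole tied to quarter (whole + quarter) = 40; whole tied to quarter (whole + quarter) = 40; dotted sixteenth note = 3; dotted quarter note = 12; dotted whole = 48; quarter = 8; dotted sixteenth note = 3.
Total: 8 + 12 + 40 + 40 + 3 + 12 + 48 + 8 + 3 = 174.
174 ÷ 12 = 14 complete bars with 6 left over.

14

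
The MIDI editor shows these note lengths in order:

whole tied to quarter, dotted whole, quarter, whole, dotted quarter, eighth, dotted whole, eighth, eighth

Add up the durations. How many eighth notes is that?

Express everything in eighth notes: whole tied to quarter (whole + quarter) = 10; dotted whole = 12; quarter = 2; whole = 8; dotted quarter = 3; eighth = 1; dotted whole = 12; eighth = 1; eighth = 1.
Sum: 10 + 12 + 2 + 8 + 3 + 1 + 12 + 1 + 1 = 50 eighth notes.

50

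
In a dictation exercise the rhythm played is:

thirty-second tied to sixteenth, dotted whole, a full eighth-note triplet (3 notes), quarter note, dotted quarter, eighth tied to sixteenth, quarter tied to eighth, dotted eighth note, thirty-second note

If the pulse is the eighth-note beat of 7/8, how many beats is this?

26

One eighth-note beat = 4 thirty-second notes.
Express everything in thirty-second notes: thirty-second tied to sixteenth (thirty-second + sixteenth) = 3; dotted whole = 48; a full eighth-note triplet (3 notes) (three triplet eighths span one quarter) = 8; quarter note = 8; dotted quarter = 12; eighth tied to sixteenth (eighth + sixteenth) = 6; quarter tied to eighth (quarter + eighth) = 12; dotted eighth note = 6; thirty-second note = 1.
Total: 3 + 48 + 8 + 8 + 12 + 6 + 12 + 6 + 1 = 104.
104 ÷ 4 = 26 beats.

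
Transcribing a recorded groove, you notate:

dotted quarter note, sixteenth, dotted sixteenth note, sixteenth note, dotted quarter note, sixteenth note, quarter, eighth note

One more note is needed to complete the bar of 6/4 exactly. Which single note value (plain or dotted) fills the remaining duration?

dotted sixteenth note

The bar of 6/4 = 48 thirty-second notes.
Working in thirty-second notes: dotted quarter note = 12; sixteenth = 2; dotted sixteenth note = 3; sixteenth note = 2; dotted quarter note = 12; sixteenth note = 2; quarter = 8; eighth note = 4.
Altogether 12 + 2 + 3 + 2 + 12 + 2 + 8 + 4 = 45.
Remaining: 48 − 45 = 3 thirty-second notes, which is a dotted sixteenth note.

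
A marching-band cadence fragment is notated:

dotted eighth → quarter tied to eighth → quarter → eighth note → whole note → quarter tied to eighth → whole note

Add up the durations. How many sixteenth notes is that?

Working in sixteenth notes: dotted eighth = 3; quarter tied to eighth (quarter + eighth) = 6; quarter = 4; eighth note = 2; whole note = 16; quarter tied to eighth (quarter + eighth) = 6; whole note = 16.
Adding: 3 + 6 + 4 + 2 + 16 + 6 + 16 = 53 sixteenth notes.

53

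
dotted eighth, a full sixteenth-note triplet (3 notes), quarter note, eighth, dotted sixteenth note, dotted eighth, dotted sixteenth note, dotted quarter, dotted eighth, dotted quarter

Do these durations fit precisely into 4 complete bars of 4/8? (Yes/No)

Yes

One bar of 4/8 = 16 thirty-second notes, so 4 bars = 64.
Each duration in thirty-second notes: dotted eighth = 6; a full sixteenth-note triplet (3 notes) (three triplet sixteenths span one eighth) = 4; quarter note = 8; eighth = 4; dotted sixteenth note = 3; dotted eighth = 6; dotted sixteenth note = 3; dotted quarter = 12; dotted eighth = 6; dotted quarter = 12.
Total: 6 + 4 + 8 + 4 + 3 + 6 + 3 + 12 + 6 + 12 = 64.
64 equals 64, so the answer is Yes.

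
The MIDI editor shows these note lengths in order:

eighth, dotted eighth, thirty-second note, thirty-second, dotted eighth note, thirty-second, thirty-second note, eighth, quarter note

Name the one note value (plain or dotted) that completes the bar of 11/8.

The bar of 11/8 = 44 thirty-second notes.
Express everything in thirty-second notes: eighth = 4; dotted eighth = 6; thirty-second note = 1; thirty-second = 1; dotted eighth note = 6; thirty-second = 1; thirty-second note = 1; eighth = 4; quarter note = 8.
Sum: 4 + 6 + 1 + 1 + 6 + 1 + 1 + 4 + 8 = 32.
Remaining: 44 − 32 = 12 thirty-second notes, which is a dotted quarter note.

dotted quarter note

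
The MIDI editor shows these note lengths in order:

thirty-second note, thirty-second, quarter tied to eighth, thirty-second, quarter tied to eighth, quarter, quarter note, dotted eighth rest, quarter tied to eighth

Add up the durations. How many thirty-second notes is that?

Working in thirty-second notes: thirty-second note = 1; thirty-second = 1; quarter tied to eighth (quarter + eighth) = 12; thirty-second = 1; quarter tied to eighth (quarter + eighth) = 12; quarter = 8; quarter note = 8; dotted eighth rest = 6; quarter tied to eighth (quarter + eighth) = 12.
Sum: 1 + 1 + 12 + 1 + 12 + 8 + 8 + 6 + 12 = 61 thirty-second notes.

61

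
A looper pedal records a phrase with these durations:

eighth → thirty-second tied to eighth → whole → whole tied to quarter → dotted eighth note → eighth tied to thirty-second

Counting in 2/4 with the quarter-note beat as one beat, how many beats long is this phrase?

One quarter-note beat = 8 thirty-second notes.
Each duration in thirty-second notes: eighth = 4; thirty-second tied to eighth (thirty-second + eighth) = 5; whole = 32; whole tied to quarter (whole + quarter) = 40; dotted eighth note = 6; eighth tied to thirty-second (eighth + thirty-second) = 5.
Total: 4 + 5 + 32 + 40 + 6 + 5 = 92.
92 ÷ 8 = 11.5 beats.

11.5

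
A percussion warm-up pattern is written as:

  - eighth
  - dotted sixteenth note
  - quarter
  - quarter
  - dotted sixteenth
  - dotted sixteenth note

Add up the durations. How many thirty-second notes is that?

29

Express everything in thirty-second notes: eighth = 4; dotted sixteenth note = 3; quarter = 8; quarter = 8; dotted sixteenth = 3; dotted sixteenth note = 3.
Total: 4 + 3 + 8 + 8 + 3 + 3 = 29 thirty-second notes.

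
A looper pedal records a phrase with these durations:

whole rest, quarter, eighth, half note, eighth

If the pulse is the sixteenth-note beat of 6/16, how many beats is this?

One sixteenth-note beat = 2 thirty-second notes.
Express everything in thirty-second notes: whole rest = 32; quarter = 8; eighth = 4; half note = 16; eighth = 4.
Altogether 32 + 8 + 4 + 16 + 4 = 64.
64 ÷ 2 = 32 beats.

32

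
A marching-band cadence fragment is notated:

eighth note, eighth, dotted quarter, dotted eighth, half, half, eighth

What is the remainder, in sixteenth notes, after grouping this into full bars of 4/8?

One bar of 4/8 = 8 sixteenth notes.
Working in sixteenth notes: eighth note = 2; eighth = 2; dotted quarter = 6; dotted eighth = 3; half = 8; half = 8; eighth = 2.
Total: 2 + 2 + 6 + 3 + 8 + 8 + 2 = 31.
31 ÷ 8 = 3 complete bars with 7 sixteenth notes remaining.

7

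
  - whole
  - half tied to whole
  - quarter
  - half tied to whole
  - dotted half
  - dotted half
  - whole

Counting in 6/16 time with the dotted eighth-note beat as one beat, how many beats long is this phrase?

36

One dotted eighth-note beat = 3 sixteenth notes.
In sixteenth notes: whole = 16; half tied to whole (half + whole) = 24; quarter = 4; half tied to whole (half + whole) = 24; dotted half = 12; dotted half = 12; whole = 16.
Total: 16 + 24 + 4 + 24 + 12 + 12 + 16 = 108.
108 ÷ 3 = 36 beats.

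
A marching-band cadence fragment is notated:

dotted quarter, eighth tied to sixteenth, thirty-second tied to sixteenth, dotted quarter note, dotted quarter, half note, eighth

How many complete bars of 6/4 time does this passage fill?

1

One bar of 6/4 = 48 thirty-second notes.
Express everything in thirty-second notes: dotted quarter = 12; eighth tied to sixteenth (eighth + sixteenth) = 6; thirty-second tied to sixteenth (thirty-second + sixteenth) = 3; dotted quarter note = 12; dotted quarter = 12; half note = 16; eighth = 4.
Total: 12 + 6 + 3 + 12 + 12 + 16 + 4 = 65.
65 ÷ 48 = 1 complete bar with 17 left over.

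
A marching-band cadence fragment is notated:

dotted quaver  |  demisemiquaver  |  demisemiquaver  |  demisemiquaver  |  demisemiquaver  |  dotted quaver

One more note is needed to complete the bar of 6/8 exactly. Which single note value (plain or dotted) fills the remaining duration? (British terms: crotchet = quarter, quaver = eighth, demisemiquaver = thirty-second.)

The bar of 6/8 = 24 thirty-second notes.
Working in thirty-second notes: dotted quaver = 6; demisemiquaver = 1; demisemiquaver = 1; demisemiquaver = 1; demisemiquaver = 1; dotted quaver = 6.
Total: 6 + 1 + 1 + 1 + 1 + 6 = 16.
Remaining: 24 − 16 = 8 thirty-second notes, which is a quarter note.

quarter note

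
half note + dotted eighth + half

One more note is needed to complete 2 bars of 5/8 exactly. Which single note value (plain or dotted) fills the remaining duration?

sixteenth note

2 bars of 5/8 = 20 sixteenth notes.
Express everything in sixteenth notes: half note = 8; dotted eighth = 3; half = 8.
Adding: 8 + 3 + 8 = 19.
Remaining: 20 − 19 = 1 sixteenth note, which is a sixteenth note.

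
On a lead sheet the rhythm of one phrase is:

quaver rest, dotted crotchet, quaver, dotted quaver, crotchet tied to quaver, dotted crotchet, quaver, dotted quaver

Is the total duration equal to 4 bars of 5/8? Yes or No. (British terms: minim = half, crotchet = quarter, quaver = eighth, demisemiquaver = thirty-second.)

No

One bar of 5/8 = 10 sixteenth notes, so 4 bars = 40.
Express everything in sixteenth notes: quaver rest = 2; dotted crotchet = 6; quaver = 2; dotted quaver = 3; crotchet tied to quaver (crotchet + quaver) = 6; dotted crotchet = 6; quaver = 2; dotted quaver = 3.
Total: 2 + 6 + 2 + 3 + 6 + 6 + 2 + 3 = 30.
30 falls short of 40, so the answer is No.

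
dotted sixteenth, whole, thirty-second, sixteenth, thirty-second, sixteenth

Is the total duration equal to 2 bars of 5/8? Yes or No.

One bar of 5/8 = 20 thirty-second notes, so 2 bars = 40.
Express everything in thirty-second notes: dotted sixteenth = 3; whole = 32; thirty-second = 1; sixteenth = 2; thirty-second = 1; sixteenth = 2.
Altogether 3 + 32 + 1 + 2 + 1 + 2 = 41.
41 exceeds 40, so the answer is No.

No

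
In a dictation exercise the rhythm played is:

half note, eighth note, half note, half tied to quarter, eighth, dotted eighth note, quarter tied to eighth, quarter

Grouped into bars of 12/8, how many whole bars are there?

One bar of 12/8 = 24 sixteenth notes.
Convert each value to sixteenth notes: half note = 8; eighth note = 2; half note = 8; half tied to quarter (half + quarter) = 12; eighth = 2; dotted eighth note = 3; quarter tied to eighth (quarter + eighth) = 6; quarter = 4.
Sum: 8 + 2 + 8 + 12 + 2 + 3 + 6 + 4 = 45.
45 ÷ 24 = 1 complete bar with 21 left over.

1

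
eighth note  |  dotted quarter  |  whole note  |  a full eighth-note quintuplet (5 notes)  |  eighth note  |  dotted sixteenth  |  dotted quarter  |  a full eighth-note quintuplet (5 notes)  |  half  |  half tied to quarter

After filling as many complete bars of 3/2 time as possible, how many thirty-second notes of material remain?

43

One bar of 3/2 = 48 thirty-second notes.
Each duration in thirty-second notes: eighth note = 4; dotted quarter = 12; whole note = 32; a full eighth-note quintuplet (5 notes) (five quintuplet eighths span one half) = 16; eighth note = 4; dotted sixteenth = 3; dotted quarter = 12; a full eighth-note quintuplet (5 notes) (five quintuplet eighths span one half) = 16; half = 16; half tied to quarter (half + quarter) = 24.
Total: 4 + 12 + 32 + 16 + 4 + 3 + 12 + 16 + 16 + 24 = 139.
139 ÷ 48 = 2 complete bars with 43 thirty-second notes remaining.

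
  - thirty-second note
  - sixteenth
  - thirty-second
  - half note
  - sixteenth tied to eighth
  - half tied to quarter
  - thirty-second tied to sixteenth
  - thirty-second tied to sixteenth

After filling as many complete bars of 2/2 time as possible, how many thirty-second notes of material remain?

One bar of 2/2 = 32 thirty-second notes.
Each duration in thirty-second notes: thirty-second note = 1; sixteenth = 2; thirty-second = 1; half note = 16; sixteenth tied to eighth (sixteenth + eighth) = 6; half tied to quarter (half + quarter) = 24; thirty-second tied to sixteenth (thirty-second + sixteenth) = 3; thirty-second tied to sixteenth (thirty-second + sixteenth) = 3.
Total: 1 + 2 + 1 + 16 + 6 + 24 + 3 + 3 = 56.
56 ÷ 32 = 1 complete bar with 24 thirty-second notes remaining.

24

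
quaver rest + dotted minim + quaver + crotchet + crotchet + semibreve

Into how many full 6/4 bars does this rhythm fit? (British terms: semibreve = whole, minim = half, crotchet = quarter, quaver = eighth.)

1

One bar of 6/4 = 12 eighth notes.
Working in eighth notes: quaver rest = 1; dotted minim = 6; quaver = 1; crotchet = 2; crotchet = 2; semibreve = 8.
Total: 1 + 6 + 1 + 2 + 2 + 8 = 20.
20 ÷ 12 = 1 complete bar with 8 left over.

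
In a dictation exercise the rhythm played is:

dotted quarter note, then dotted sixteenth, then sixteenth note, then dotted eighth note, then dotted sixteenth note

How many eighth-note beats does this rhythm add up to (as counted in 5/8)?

One eighth-note beat = 4 thirty-second notes.
Working in thirty-second notes: dotted quarter note = 12; dotted sixteenth = 3; sixteenth note = 2; dotted eighth note = 6; dotted sixteenth note = 3.
Total: 12 + 3 + 2 + 6 + 3 = 26.
26 ÷ 4 = 6.5 beats.

6.5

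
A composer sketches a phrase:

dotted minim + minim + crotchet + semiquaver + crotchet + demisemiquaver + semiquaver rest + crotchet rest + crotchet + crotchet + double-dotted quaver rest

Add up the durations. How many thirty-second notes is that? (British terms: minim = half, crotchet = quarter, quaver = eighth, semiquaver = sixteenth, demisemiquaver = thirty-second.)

92

Each duration in thirty-second notes: dotted minim = 24; minim = 16; crotchet = 8; semiquaver = 2; crotchet = 8; demisemiquaver = 1; semiquaver rest = 2; crotchet rest = 8; crotchet = 8; crotchet = 8; double-dotted quaver rest = 7.
Sum: 24 + 16 + 8 + 2 + 8 + 1 + 2 + 8 + 8 + 8 + 7 = 92 thirty-second notes.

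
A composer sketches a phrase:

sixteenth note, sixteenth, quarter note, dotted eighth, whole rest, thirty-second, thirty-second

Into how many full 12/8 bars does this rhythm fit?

One bar of 12/8 = 48 thirty-second notes.
Express everything in thirty-second notes: sixteenth note = 2; sixteenth = 2; quarter note = 8; dotted eighth = 6; whole rest = 32; thirty-second = 1; thirty-second = 1.
Total: 2 + 2 + 8 + 6 + 32 + 1 + 1 = 52.
52 ÷ 48 = 1 complete bar with 4 left over.

1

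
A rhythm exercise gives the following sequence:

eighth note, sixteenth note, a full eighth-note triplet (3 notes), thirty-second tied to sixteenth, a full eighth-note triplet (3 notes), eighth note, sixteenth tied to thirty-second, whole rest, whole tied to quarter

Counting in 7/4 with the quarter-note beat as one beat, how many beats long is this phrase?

13

One quarter-note beat = 8 thirty-second notes.
Each duration in thirty-second notes: eighth note = 4; sixteenth note = 2; a full eighth-note triplet (3 notes) (three triplet eighths span one quarter) = 8; thirty-second tied to sixteenth (thirty-second + sixteenth) = 3; a full eighth-note triplet (3 notes) (three triplet eighths span one quarter) = 8; eighth note = 4; sixteenth tied to thirty-second (sixteenth + thirty-second) = 3; whole rest = 32; whole tied to quarter (whole + quarter) = 40.
Sum: 4 + 2 + 8 + 3 + 8 + 4 + 3 + 32 + 40 = 104.
104 ÷ 8 = 13 beats.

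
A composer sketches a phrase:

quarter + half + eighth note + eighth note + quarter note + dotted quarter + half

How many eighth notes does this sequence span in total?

Convert each value to eighth notes: quarter = 2; half = 4; eighth note = 1; eighth note = 1; quarter note = 2; dotted quarter = 3; half = 4.
Total: 2 + 4 + 1 + 1 + 2 + 3 + 4 = 17 eighth notes.

17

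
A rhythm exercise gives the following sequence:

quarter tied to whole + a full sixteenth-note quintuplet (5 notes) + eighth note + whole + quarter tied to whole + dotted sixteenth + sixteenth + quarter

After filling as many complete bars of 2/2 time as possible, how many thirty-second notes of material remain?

9

One bar of 2/2 = 32 thirty-second notes.
Each duration in thirty-second notes: quarter tied to whole (quarter + whole) = 40; a full sixteenth-note quintuplet (5 notes) (five quintuplet sixteenths span one quarter) = 8; eighth note = 4; whole = 32; quarter tied to whole (quarter + whole) = 40; dotted sixteenth = 3; sixteenth = 2; quarter = 8.
Altogether 40 + 8 + 4 + 32 + 40 + 3 + 2 + 8 = 137.
137 ÷ 32 = 4 complete bars with 9 thirty-second notes remaining.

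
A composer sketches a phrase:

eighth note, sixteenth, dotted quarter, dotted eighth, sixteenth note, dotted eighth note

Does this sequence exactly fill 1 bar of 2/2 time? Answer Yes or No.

Yes

One bar of 2/2 = 16 sixteenth notes.
Convert each value to sixteenth notes: eighth note = 2; sixteenth = 1; dotted quarter = 6; dotted eighth = 3; sixteenth note = 1; dotted eighth note = 3.
Sum: 2 + 1 + 6 + 3 + 1 + 3 = 16.
16 equals 16, so the answer is Yes.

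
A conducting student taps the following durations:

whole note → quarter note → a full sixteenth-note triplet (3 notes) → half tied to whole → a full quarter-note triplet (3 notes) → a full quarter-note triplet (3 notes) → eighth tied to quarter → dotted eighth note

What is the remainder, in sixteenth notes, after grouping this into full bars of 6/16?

One bar of 6/16 = 6 sixteenth notes.
Convert each value to sixteenth notes: whole note = 16; quarter note = 4; a full sixteenth-note triplet (3 notes) (three triplet sixteenths span one eighth) = 2; half tied to whole (half + whole) = 24; a full quarter-note triplet (3 notes) (three triplet quarters span one half) = 8; a full quarter-note triplet (3 notes) (three triplet quarters span one half) = 8; eighth tied to quarter (eighth + quarter) = 6; dotted eighth note = 3.
Altogether 16 + 4 + 2 + 24 + 8 + 8 + 6 + 3 = 71.
71 ÷ 6 = 11 complete bars with 5 sixteenth notes remaining.

5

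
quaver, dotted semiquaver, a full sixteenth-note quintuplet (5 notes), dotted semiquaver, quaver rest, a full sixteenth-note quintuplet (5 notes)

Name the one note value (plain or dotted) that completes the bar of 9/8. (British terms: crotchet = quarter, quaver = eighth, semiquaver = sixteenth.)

dotted eighth note

The bar of 9/8 = 36 thirty-second notes.
Working in thirty-second notes: quaver = 4; dotted semiquaver = 3; a full sixteenth-note quintuplet (5 notes) (five quintuplet sixteenths span one quarter) = 8; dotted semiquaver = 3; quaver rest = 4; a full sixteenth-note quintuplet (5 notes) (five quintuplet sixteenths span one quarter) = 8.
Sum: 4 + 3 + 8 + 3 + 4 + 8 = 30.
Remaining: 36 − 30 = 6 thirty-second notes, which is a dotted eighth note.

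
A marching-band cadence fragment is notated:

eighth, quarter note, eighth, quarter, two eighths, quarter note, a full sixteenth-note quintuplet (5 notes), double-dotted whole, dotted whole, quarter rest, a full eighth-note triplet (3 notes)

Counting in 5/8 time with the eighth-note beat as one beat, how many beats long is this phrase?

One eighth-note beat = 2 sixteenth notes.
Each duration in sixteenth notes: eighth = 2; quarter note = 4; eighth = 2; quarter = 4; eighth = 2; eighth = 2; quarter note = 4; a full sixteenth-note quintuplet (5 notes) (five quintuplet sixteenths span one quarter) = 4; double-dotted whole = 28; dotted whole = 24; quarter rest = 4; a full eighth-note triplet (3 notes) (three triplet eighths span one quarter) = 4.
Total: 2 + 4 + 2 + 4 + 2 + 2 + 4 + 4 + 28 + 24 + 4 + 4 = 84.
84 ÷ 2 = 42 beats.

42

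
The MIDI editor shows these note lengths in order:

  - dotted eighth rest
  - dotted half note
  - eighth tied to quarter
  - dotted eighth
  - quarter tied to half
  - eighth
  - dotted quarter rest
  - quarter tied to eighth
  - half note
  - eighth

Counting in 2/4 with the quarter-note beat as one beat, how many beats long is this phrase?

15

One quarter-note beat = 4 sixteenth notes.
Each duration in sixteenth notes: dotted eighth rest = 3; dotted half note = 12; eighth tied to quarter (eighth + quarter) = 6; dotted eighth = 3; quarter tied to half (quarter + half) = 12; eighth = 2; dotted quarter rest = 6; quarter tied to eighth (quarter + eighth) = 6; half note = 8; eighth = 2.
Total: 3 + 12 + 6 + 3 + 12 + 2 + 6 + 6 + 8 + 2 = 60.
60 ÷ 4 = 15 beats.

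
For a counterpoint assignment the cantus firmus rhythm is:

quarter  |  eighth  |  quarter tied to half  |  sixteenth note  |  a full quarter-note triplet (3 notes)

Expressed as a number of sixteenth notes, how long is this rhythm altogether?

Working in sixteenth notes: quarter = 4; eighth = 2; quarter tied to half (quarter + half) = 12; sixteenth note = 1; a full quarter-note triplet (3 notes) (three triplet quarters span one half) = 8.
Sum: 4 + 2 + 12 + 1 + 8 = 27 sixteenth notes.

27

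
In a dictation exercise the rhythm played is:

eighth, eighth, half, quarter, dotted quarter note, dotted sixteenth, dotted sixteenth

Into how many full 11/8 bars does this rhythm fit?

One bar of 11/8 = 44 thirty-second notes.
In thirty-second notes: eighth = 4; eighth = 4; half = 16; quarter = 8; dotted quarter note = 12; dotted sixteenth = 3; dotted sixteenth = 3.
Total: 4 + 4 + 16 + 8 + 12 + 3 + 3 = 50.
50 ÷ 44 = 1 complete bar with 6 left over.

1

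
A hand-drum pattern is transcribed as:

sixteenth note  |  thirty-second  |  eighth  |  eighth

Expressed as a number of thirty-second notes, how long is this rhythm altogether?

11

Working in thirty-second notes: sixteenth note = 2; thirty-second = 1; eighth = 4; eighth = 4.
Sum: 2 + 1 + 4 + 4 = 11 thirty-second notes.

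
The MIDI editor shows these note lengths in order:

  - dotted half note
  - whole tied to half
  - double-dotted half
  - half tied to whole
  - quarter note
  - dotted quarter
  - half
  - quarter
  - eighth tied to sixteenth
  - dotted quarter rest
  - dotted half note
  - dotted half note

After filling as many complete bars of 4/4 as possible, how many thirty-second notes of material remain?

2

One bar of 4/4 = 16 sixteenth notes.
In sixteenth notes: dotted half note = 12; whole tied to half (whole + half) = 24; double-dotted half = 14; half tied to whole (half + whole) = 24; quarter note = 4; dotted quarter = 6; half = 8; quarter = 4; eighth tied to sixteenth (eighth + sixteenth) = 3; dotted quarter rest = 6; dotted half note = 12; dotted half note = 12.
Total: 12 + 24 + 14 + 24 + 4 + 6 + 8 + 4 + 3 + 6 + 12 + 12 = 129.
129 ÷ 16 = 8 complete bars with 1 sixteenth note remaining = 2 thirty-second notes.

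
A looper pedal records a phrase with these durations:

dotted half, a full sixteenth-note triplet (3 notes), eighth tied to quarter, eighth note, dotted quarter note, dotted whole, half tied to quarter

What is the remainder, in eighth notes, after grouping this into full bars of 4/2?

One bar of 4/2 = 16 eighth notes.
In eighth notes: dotted half = 6; a full sixteenth-note triplet (3 notes) (three triplet sixteenths span one eighth) = 1; eighth tied to quarter (eighth + quarter) = 3; eighth note = 1; dotted quarter note = 3; dotted whole = 12; half tied to quarter (half + quarter) = 6.
Altogether 6 + 1 + 3 + 1 + 3 + 12 + 6 = 32.
32 ÷ 16 = 2 complete bars with 0 eighth notes remaining.

0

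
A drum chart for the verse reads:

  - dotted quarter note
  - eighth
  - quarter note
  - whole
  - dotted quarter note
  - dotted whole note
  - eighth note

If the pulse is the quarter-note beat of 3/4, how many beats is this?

15

One quarter-note beat = 2 eighth notes.
Each duration in eighth notes: dotted quarter note = 3; eighth = 1; quarter note = 2; whole = 8; dotted quarter note = 3; dotted whole note = 12; eighth note = 1.
Adding: 3 + 1 + 2 + 8 + 3 + 12 + 1 = 30.
30 ÷ 2 = 15 beats.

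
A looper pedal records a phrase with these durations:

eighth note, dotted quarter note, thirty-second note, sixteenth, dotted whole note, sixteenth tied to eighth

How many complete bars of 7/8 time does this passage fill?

2

One bar of 7/8 = 28 thirty-second notes.
Express everything in thirty-second notes: eighth note = 4; dotted quarter note = 12; thirty-second note = 1; sixteenth = 2; dotted whole note = 48; sixteenth tied to eighth (sixteenth + eighth) = 6.
Altogether 4 + 12 + 1 + 2 + 48 + 6 = 73.
73 ÷ 28 = 2 complete bars with 17 left over.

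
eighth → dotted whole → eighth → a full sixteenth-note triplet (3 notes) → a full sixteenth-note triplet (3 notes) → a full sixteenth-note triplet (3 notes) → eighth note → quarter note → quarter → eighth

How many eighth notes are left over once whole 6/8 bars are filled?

5

One bar of 6/8 = 6 eighth notes.
Express everything in eighth notes: eighth = 1; dotted whole = 12; eighth = 1; a full sixteenth-note triplet (3 notes) (three triplet sixteenths span one eighth) = 1; a full sixteenth-note triplet (3 notes) (three triplet sixteenths span one eighth) = 1; a full sixteenth-note triplet (3 notes) (three triplet sixteenths span one eighth) = 1; eighth note = 1; quarter note = 2; quarter = 2; eighth = 1.
Total: 1 + 12 + 1 + 1 + 1 + 1 + 1 + 2 + 2 + 1 = 23.
23 ÷ 6 = 3 complete bars with 5 eighth notes remaining.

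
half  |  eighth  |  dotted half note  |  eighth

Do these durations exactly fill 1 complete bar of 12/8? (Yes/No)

Yes

One bar of 12/8 = 12 eighth notes.
Express everything in eighth notes: half = 4; eighth = 1; dotted half note = 6; eighth = 1.
Adding: 4 + 1 + 6 + 1 = 12.
12 equals 12, so the answer is Yes.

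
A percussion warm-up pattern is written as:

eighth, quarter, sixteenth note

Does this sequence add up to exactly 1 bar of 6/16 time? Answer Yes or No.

One bar of 6/16 = 6 sixteenth notes.
Express everything in sixteenth notes: eighth = 2; quarter = 4; sixteenth note = 1.
Adding: 2 + 4 + 1 = 7.
7 exceeds 6, so the answer is No.

No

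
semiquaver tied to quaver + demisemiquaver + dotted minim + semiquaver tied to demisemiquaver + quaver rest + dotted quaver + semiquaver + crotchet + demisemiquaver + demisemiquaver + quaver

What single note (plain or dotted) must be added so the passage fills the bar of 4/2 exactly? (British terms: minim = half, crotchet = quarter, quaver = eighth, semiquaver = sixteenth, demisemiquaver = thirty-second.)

The bar of 4/2 = 64 thirty-second notes.
In thirty-second notes: semiquaver tied to quaver (semiquaver + quaver) = 6; demisemiquaver = 1; dotted minim = 24; semiquaver tied to demisemiquaver (semiquaver + demisemiquaver) = 3; quaver rest = 4; dotted quaver = 6; semiquaver = 2; crotchet = 8; demisemiquaver = 1; demisemiquaver = 1; quaver = 4.
Sum: 6 + 1 + 24 + 3 + 4 + 6 + 2 + 8 + 1 + 1 + 4 = 60.
Remaining: 64 − 60 = 4 thirty-second notes, which is a eighth note.

eighth note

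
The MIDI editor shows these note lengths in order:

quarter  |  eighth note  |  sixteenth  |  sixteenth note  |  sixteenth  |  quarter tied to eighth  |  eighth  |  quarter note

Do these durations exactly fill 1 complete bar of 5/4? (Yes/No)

One bar of 5/4 = 20 sixteenth notes.
Convert each value to sixteenth notes: quarter = 4; eighth note = 2; sixteenth = 1; sixteenth note = 1; sixteenth = 1; quarter tied to eighth (quarter + eighth) = 6; eighth = 2; quarter note = 4.
Sum: 4 + 2 + 1 + 1 + 1 + 6 + 2 + 4 = 21.
21 exceeds 20, so the answer is No.

No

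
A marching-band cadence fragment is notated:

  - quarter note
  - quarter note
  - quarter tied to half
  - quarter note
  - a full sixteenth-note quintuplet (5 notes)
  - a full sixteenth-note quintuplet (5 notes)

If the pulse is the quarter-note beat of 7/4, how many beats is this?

One quarter-note beat = 2 eighth notes.
In eighth notes: quarter note = 2; quarter note = 2; quarter tied to half (quarter + half) = 6; quarter note = 2; a full sixteenth-note quintuplet (5 notes) (five quintuplet sixteenths span one quarter) = 2; a full sixteenth-note quintuplet (5 notes) (five quintuplet sixteenths span one quarter) = 2.
Total: 2 + 2 + 6 + 2 + 2 + 2 = 16.
16 ÷ 2 = 8 beats.

8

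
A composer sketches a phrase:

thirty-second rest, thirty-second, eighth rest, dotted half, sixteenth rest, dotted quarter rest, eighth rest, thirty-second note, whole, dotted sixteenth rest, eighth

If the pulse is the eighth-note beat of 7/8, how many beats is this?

One eighth-note beat = 4 thirty-second notes.
In thirty-second notes: thirty-second rest = 1; thirty-second = 1; eighth rest = 4; dotted half = 24; sixteenth rest = 2; dotted quarter rest = 12; eighth rest = 4; thirty-second note = 1; whole = 32; dotted sixteenth rest = 3; eighth = 4.
Adding: 1 + 1 + 4 + 24 + 2 + 12 + 4 + 1 + 32 + 3 + 4 = 88.
88 ÷ 4 = 22 beats.

22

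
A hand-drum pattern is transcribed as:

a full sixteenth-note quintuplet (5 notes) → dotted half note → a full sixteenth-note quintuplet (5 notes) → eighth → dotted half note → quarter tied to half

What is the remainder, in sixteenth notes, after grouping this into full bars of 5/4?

One bar of 5/4 = 10 eighth notes.
Each duration in eighth notes: a full sixteenth-note quintuplet (5 notes) (five quintuplet sixteenths span one quarter) = 2; dotted half note = 6; a full sixteenth-note quintuplet (5 notes) (five quintuplet sixteenths span one quarter) = 2; eighth = 1; dotted half note = 6; quarter tied to half (quarter + half) = 6.
Altogether 2 + 6 + 2 + 1 + 6 + 6 = 23.
23 ÷ 10 = 2 complete bars with 3 eighth notes remaining = 6 sixteenth notes.

6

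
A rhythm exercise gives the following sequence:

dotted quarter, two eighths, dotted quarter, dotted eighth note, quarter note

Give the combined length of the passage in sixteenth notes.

23

Express everything in sixteenth notes: dotted quarter = 6; eighth = 2; eighth = 2; dotted quarter = 6; dotted eighth note = 3; quarter note = 4.
Sum: 6 + 2 + 2 + 6 + 3 + 4 = 23 sixteenth notes.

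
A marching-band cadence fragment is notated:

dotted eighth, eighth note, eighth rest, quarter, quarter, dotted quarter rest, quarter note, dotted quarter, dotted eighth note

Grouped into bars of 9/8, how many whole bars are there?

One bar of 9/8 = 18 sixteenth notes.
Convert each value to sixteenth notes: dotted eighth = 3; eighth note = 2; eighth rest = 2; quarter = 4; quarter = 4; dotted quarter rest = 6; quarter note = 4; dotted quarter = 6; dotted eighth note = 3.
Sum: 3 + 2 + 2 + 4 + 4 + 6 + 4 + 6 + 3 = 34.
34 ÷ 18 = 1 complete bar with 16 left over.

1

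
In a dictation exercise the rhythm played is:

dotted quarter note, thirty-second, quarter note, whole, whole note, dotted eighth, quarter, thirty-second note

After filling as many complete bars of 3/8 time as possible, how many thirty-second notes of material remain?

One bar of 3/8 = 12 thirty-second notes.
Each duration in thirty-second notes: dotted quarter note = 12; thirty-second = 1; quarter note = 8; whole = 32; whole note = 32; dotted eighth = 6; quarter = 8; thirty-second note = 1.
Total: 12 + 1 + 8 + 32 + 32 + 6 + 8 + 1 = 100.
100 ÷ 12 = 8 complete bars with 4 thirty-second notes remaining.

4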